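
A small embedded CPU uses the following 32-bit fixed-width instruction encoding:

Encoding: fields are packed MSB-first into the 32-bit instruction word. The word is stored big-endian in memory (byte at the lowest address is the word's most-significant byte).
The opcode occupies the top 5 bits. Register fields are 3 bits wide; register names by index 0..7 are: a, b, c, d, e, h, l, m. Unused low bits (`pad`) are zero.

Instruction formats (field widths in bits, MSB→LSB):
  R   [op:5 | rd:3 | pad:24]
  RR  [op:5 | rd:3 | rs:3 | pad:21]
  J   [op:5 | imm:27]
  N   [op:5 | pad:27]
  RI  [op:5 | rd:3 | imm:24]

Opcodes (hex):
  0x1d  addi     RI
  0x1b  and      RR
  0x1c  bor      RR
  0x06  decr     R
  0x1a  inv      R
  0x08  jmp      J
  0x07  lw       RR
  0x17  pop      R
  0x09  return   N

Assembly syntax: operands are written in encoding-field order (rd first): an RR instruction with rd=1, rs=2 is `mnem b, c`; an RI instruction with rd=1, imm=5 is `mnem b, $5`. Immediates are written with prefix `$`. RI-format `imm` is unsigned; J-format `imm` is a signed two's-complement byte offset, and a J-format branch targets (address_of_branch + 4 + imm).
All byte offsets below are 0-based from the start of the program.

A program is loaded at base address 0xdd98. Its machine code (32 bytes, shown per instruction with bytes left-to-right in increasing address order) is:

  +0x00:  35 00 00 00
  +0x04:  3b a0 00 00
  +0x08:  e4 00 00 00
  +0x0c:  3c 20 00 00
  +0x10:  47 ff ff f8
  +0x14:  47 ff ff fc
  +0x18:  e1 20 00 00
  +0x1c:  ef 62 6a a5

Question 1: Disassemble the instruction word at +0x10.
[10] 47 ff ff f8 → 0x47fffff8
  opcode bits[31:27]=0x8: jmp/J
  imm@[26:0]=0x7fffff8 (s27→-8) ⇒ $-8

jmp $-8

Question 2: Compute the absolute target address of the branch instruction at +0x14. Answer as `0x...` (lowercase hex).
off 0x14: read 47 ff ff fc as big → 0x47fffffc
  top 5b → 0x8 → jmp [J]
  [26:0] imm=134217724 (s27→-4) = $-4
  target = base 0xdd98 + off 0x14 + 4 + imm -4 = 0xddac

0xddac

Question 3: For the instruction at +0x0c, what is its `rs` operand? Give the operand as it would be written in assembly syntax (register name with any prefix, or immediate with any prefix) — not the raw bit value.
b

[0c] 3c 20 00 00 → 0x3c200000
  op=0x3c200000>>27=0x7 ⇒ lw (RR)
  rd@[26:24]=0x4 ⇒ e
  rs@[23:21]=0x1 ⇒ b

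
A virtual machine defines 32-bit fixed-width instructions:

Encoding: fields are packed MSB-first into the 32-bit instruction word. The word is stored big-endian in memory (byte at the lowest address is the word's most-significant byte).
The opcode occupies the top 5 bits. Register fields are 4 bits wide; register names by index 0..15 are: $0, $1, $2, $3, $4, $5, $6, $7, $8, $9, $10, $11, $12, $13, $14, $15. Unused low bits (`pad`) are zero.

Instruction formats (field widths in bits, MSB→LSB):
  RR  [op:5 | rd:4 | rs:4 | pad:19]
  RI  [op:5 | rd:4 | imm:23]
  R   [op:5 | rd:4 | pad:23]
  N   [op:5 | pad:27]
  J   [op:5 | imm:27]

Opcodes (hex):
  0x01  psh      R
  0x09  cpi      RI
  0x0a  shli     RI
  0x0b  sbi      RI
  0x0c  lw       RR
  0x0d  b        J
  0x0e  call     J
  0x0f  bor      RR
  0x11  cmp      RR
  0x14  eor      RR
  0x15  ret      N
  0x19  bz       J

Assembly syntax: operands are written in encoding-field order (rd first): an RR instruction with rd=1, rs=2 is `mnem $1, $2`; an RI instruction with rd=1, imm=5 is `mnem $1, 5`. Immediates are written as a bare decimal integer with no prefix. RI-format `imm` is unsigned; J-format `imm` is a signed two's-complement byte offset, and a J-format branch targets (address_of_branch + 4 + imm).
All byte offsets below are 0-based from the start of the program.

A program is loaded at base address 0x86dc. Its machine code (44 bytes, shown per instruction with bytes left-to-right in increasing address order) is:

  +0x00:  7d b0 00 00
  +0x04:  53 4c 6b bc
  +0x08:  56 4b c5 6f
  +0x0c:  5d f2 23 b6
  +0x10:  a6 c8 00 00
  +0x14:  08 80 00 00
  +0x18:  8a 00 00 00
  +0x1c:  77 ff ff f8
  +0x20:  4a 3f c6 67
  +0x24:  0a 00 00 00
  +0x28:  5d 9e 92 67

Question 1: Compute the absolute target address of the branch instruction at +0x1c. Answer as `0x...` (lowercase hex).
+0x1c: 77 ff ff f8 ⇒ word 0x77fffff8 (big)
  opcode bits[31:27]=0xe: call/J
  imm@[26:0]=0x7fffff8 (s27→-8) ⇒ -8
  target = base 0x86dc + off 0x1c + 4 + imm -8 = 0x86f4

0x86f4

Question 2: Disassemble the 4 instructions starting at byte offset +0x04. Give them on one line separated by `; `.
+0x04: 53 4c 6b bc ⇒ word 0x534c6bbc (big)
  top 5b → 0xa → shli [RI]
  rd: (w>>23)&0xf=0x6 → $6
  imm: (w>>0)&0x7fffff=0x4c6bbc → 5008316
+0x08: 56 4b c5 6f ⇒ word 0x564bc56f (big)
  top 5b → 0xa → shli [RI]
  rd: (w>>23)&0xf=0xc → $12
  imm: (w>>0)&0x7fffff=0x4bc56f → 4965743
+0x0c: 5d f2 23 b6 ⇒ word 0x5df223b6 (big)
  top 5b → 0xb → sbi [RI]
  rd: (w>>23)&0xf=0xb → $11
  imm: (w>>0)&0x7fffff=0x7223b6 → 7480246
+0x10: a6 c8 00 00 ⇒ word 0xa6c80000 (big)
  top 5b → 0x14 → eor [RR]
  rd: (w>>23)&0xf=0xd → $13
  rs: (w>>19)&0xf=0x9 → $9

shli $6, 5008316; shli $12, 4965743; sbi $11, 7480246; eor $13, $9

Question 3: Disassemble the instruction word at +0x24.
psh $4

[24] 0a 00 00 00 → 0x0a000000
  opcode bits[31:27]=0x1: psh/R
  rd@[26:23]=0x4 ⇒ $4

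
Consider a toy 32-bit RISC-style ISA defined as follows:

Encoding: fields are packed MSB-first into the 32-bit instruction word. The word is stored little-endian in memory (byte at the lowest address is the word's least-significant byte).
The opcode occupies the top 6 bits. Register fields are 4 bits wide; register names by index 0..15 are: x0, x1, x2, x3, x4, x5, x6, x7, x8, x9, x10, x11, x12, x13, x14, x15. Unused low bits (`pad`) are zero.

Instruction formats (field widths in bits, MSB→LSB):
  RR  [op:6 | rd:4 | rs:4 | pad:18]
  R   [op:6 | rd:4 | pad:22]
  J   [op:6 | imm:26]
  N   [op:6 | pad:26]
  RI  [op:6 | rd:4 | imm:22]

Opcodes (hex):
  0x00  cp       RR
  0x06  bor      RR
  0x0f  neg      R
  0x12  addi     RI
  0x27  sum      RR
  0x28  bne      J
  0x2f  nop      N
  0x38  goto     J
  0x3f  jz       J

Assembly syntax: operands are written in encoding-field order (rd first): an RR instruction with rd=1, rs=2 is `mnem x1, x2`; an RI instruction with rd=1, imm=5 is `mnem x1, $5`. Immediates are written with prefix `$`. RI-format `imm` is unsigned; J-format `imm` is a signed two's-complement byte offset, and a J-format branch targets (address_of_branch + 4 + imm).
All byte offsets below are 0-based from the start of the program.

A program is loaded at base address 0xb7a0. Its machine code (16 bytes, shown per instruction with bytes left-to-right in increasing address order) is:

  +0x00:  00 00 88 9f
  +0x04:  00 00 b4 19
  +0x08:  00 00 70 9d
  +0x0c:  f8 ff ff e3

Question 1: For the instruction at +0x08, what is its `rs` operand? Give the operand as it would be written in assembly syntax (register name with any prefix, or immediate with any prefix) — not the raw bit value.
x12

off 0x08: read 00 00 70 9d as little → 0x9d700000
  top 6b → 0x27 → sum [RR]
  rd@[25:22]=0x5 ⇒ x5
  rs@[21:18]=0xc ⇒ x12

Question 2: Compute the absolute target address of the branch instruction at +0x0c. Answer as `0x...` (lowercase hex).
@+0c  little-endian(f8 ff ff e3) = 0xe3fffff8
  opcode bits[31:26]=0x38: goto/J
  [25:0] imm=67108856 (s26→-8) = $-8
  target = base 0xb7a0 + off 0x0c + 4 + imm -8 = 0xb7a8

0xb7a8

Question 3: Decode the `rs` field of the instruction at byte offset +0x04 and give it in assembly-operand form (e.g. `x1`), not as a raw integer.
off 0x04: read 00 00 b4 19 as little → 0x19b40000
  top 6b → 0x6 → bor [RR]
  [25:22] rd=6 = x6
  [21:18] rs=13 = x13

x13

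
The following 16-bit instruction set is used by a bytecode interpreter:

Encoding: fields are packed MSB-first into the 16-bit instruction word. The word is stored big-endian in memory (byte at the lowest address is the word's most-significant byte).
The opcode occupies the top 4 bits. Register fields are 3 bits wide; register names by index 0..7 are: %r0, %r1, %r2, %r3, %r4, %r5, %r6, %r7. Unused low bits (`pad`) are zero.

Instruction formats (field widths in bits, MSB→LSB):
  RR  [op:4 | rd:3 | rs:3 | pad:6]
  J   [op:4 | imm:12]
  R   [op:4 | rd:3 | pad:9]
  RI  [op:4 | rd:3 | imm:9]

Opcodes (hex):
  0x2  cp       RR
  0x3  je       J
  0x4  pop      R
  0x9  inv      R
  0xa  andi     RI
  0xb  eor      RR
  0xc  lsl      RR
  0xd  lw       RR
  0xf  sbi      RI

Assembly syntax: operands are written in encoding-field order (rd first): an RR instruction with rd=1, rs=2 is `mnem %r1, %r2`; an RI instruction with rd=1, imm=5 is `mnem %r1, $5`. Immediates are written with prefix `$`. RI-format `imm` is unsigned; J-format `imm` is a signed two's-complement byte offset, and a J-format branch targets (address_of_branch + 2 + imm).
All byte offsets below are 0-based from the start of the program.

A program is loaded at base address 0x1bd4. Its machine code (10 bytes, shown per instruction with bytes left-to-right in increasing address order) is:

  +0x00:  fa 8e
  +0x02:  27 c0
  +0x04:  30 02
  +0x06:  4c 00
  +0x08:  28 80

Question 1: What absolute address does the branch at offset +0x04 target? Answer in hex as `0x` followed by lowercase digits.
0x1bdc

off 0x04: read 30 02 as big → 0x3002
  op=0x3002>>12=0x3 ⇒ je (J)
  imm@[11:0]=0x2 ⇒ $2
  target = base 0x1bd4 + off 0x04 + 2 + imm 2 = 0x1bdc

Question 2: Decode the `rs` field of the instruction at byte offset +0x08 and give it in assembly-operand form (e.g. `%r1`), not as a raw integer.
%r2

+0x08: 28 80 ⇒ word 0x2880 (big)
  op=0x2880>>12=0x2 ⇒ cp (RR)
  rd: (w>>9)&0x7=0x4 → %r4
  rs: (w>>6)&0x7=0x2 → %r2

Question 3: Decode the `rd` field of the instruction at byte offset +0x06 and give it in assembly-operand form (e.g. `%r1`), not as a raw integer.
%r6

@+06  big-endian(4c 00) = 0x4c00
  opcode bits[15:12]=0x4: pop/R
  rd: (w>>9)&0x7=0x6 → %r6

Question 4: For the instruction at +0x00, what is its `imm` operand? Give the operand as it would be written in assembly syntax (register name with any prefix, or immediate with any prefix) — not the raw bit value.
[00] fa 8e → 0xfa8e
  op=0xfa8e>>12=0xf ⇒ sbi (RI)
  rd@[11:9]=0x5 ⇒ %r5
  imm@[8:0]=0x8e ⇒ $142

$142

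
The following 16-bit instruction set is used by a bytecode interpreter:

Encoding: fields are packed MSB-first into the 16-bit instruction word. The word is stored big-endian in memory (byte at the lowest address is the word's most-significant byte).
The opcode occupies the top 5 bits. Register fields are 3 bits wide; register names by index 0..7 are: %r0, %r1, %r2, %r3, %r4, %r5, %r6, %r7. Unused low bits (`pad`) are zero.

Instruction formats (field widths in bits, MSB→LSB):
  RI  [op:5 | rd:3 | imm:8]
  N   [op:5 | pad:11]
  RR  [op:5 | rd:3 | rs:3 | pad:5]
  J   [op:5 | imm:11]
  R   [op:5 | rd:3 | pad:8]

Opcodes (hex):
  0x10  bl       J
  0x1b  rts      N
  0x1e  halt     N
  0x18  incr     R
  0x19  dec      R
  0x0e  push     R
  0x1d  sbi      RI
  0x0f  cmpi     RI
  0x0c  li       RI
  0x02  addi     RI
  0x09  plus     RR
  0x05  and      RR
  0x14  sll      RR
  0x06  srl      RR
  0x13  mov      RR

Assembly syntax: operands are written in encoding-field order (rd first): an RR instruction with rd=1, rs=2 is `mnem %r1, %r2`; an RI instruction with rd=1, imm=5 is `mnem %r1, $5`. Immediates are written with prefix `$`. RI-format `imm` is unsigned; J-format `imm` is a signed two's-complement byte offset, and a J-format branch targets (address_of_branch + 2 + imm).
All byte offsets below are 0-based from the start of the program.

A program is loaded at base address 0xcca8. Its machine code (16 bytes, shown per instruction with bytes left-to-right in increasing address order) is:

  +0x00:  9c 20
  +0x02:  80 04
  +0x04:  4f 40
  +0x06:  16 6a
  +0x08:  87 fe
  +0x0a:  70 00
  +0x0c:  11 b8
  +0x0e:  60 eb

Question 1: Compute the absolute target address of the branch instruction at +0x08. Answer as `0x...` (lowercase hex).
off 0x08: read 87 fe as big → 0x87fe
  top 5b → 0x10 → bl [J]
  imm@[10:0]=0x7fe (s11→-2) ⇒ $-2
  target = base 0xcca8 + off 0x08 + 2 + imm -2 = 0xccb0

0xccb0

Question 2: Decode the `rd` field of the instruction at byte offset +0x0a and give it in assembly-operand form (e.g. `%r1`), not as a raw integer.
[0a] 70 00 → 0x7000
  top 5b → 0xe → push [R]
  rd: (w>>8)&0x7=0x0 → %r0

%r0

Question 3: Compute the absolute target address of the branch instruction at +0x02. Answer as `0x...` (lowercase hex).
@+02  big-endian(80 04) = 0x8004
  opcode bits[15:11]=0x10: bl/J
  imm@[10:0]=0x4 ⇒ $4
  target = base 0xcca8 + off 0x02 + 2 + imm 4 = 0xccb0

0xccb0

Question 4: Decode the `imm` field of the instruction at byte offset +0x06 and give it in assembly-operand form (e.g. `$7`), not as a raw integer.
[06] 16 6a → 0x166a
  op=0x166a>>11=0x2 ⇒ addi (RI)
  [10:8] rd=6 = %r6
  [7:0] imm=106 = $106

$106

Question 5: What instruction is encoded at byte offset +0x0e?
li %r0, $235

[0e] 60 eb → 0x60eb
  opcode bits[15:11]=0xc: li/RI
  [10:8] rd=0 = %r0
  [7:0] imm=235 = $235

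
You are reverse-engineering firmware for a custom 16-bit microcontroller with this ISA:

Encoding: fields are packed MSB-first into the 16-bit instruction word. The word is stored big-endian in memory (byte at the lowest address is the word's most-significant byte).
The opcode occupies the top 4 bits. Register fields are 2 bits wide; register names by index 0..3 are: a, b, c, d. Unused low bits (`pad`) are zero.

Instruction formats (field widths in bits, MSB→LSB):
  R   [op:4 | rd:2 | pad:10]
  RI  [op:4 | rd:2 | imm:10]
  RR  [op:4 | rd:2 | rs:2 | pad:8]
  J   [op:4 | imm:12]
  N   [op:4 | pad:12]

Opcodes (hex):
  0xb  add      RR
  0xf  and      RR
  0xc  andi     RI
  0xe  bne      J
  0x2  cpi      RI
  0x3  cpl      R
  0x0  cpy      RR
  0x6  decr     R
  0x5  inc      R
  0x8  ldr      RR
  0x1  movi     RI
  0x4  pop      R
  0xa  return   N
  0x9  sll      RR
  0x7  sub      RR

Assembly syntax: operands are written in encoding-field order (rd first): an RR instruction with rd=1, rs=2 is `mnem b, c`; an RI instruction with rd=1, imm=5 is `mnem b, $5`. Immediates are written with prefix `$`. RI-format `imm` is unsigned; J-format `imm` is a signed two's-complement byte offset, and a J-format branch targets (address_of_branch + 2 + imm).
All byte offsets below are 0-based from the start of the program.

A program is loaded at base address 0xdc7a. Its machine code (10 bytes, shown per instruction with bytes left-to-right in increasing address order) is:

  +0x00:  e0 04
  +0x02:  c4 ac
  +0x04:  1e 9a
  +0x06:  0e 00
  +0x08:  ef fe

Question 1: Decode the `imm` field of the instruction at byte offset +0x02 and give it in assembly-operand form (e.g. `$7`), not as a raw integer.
$172

off 0x02: read c4 ac as big → 0xc4ac
  op=0xc4ac>>12=0xc ⇒ andi (RI)
  rd: (w>>10)&0x3=0x1 → b
  imm: (w>>0)&0x3ff=0xac → $172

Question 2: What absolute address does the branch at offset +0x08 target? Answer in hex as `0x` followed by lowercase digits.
0xdc82

+0x08: ef fe ⇒ word 0xeffe (big)
  opcode bits[15:12]=0xe: bne/J
  [11:0] imm=4094 (s12→-2) = $-2
  target = base 0xdc7a + off 0x08 + 2 + imm -2 = 0xdc82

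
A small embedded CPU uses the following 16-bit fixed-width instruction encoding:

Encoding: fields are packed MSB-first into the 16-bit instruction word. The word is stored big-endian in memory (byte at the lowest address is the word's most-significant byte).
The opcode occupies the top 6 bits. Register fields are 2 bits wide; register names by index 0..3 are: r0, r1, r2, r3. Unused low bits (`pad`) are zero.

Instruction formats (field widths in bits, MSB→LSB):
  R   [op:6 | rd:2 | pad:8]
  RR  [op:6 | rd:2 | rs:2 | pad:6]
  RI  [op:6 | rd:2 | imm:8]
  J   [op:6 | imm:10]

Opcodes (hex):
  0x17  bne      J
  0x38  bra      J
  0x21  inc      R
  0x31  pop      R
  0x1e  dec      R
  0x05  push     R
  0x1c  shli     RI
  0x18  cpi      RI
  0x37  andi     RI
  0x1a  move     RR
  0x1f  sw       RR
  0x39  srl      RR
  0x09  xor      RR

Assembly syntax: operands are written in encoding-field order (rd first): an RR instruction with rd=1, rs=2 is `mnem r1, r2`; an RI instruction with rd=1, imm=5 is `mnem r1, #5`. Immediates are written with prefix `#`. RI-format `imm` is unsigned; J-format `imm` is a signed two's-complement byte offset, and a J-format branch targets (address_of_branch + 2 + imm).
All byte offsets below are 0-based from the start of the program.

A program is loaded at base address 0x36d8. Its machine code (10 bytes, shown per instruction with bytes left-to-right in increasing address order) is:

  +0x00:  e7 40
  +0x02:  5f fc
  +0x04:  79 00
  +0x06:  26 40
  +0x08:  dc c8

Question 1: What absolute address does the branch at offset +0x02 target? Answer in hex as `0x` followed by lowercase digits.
+0x02: 5f fc ⇒ word 0x5ffc (big)
  opcode bits[15:10]=0x17: bne/J
  [9:0] imm=1020 (s10→-4) = #-4
  target = base 0x36d8 + off 0x02 + 2 + imm -4 = 0x36d8

0x36d8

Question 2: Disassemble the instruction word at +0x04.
@+04  big-endian(79 00) = 0x7900
  top 6b → 0x1e → dec [R]
  rd@[9:8]=0x1 ⇒ r1

dec r1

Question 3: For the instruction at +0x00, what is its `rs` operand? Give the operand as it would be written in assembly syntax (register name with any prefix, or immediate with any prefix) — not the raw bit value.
[00] e7 40 → 0xe740
  opcode bits[15:10]=0x39: srl/RR
  rd: (w>>8)&0x3=0x3 → r3
  rs: (w>>6)&0x3=0x1 → r1

r1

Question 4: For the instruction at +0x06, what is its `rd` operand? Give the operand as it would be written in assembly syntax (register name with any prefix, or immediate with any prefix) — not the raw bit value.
[06] 26 40 → 0x2640
  top 6b → 0x9 → xor [RR]
  rd@[9:8]=0x2 ⇒ r2
  rs@[7:6]=0x1 ⇒ r1

r2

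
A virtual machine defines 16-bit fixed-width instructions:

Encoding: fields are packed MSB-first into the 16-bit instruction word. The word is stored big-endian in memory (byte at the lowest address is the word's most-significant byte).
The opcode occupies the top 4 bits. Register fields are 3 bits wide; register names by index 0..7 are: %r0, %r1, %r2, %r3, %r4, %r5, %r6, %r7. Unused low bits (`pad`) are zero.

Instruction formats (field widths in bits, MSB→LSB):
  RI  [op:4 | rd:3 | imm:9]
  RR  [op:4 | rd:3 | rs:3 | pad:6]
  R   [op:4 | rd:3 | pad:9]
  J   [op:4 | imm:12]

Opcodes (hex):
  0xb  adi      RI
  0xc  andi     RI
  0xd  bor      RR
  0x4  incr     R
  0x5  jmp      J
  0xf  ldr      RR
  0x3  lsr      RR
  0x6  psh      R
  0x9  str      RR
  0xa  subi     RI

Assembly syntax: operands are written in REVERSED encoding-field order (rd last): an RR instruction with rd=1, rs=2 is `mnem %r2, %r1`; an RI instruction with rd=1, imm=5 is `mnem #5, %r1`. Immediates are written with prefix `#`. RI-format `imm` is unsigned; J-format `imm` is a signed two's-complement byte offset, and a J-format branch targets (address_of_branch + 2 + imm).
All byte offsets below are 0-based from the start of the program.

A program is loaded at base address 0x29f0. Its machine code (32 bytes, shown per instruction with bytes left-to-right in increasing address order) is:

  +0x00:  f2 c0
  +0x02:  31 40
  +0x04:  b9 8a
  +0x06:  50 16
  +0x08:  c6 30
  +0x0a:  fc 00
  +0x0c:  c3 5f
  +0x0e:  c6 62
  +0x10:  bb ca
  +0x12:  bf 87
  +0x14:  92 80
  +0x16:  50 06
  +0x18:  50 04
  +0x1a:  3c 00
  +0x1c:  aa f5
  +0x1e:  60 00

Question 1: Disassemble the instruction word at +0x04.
[04] b9 8a → 0xb98a
  op=0xb98a>>12=0xb ⇒ adi (RI)
  [11:9] rd=4 = %r4
  [8:0] imm=394 = #394

adi #394, %r4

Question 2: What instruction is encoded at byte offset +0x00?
ldr %r3, %r1

@+00  big-endian(f2 c0) = 0xf2c0
  opcode bits[15:12]=0xf: ldr/RR
  rd@[11:9]=0x1 ⇒ %r1
  rs@[8:6]=0x3 ⇒ %r3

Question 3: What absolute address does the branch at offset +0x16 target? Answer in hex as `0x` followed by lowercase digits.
off 0x16: read 50 06 as big → 0x5006
  top 4b → 0x5 → jmp [J]
  imm: (w>>0)&0xfff=0x6 → #6
  target = base 0x29f0 + off 0x16 + 2 + imm 6 = 0x2a0e

0x2a0e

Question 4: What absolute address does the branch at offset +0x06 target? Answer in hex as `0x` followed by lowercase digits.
0x2a0e

@+06  big-endian(50 16) = 0x5016
  opcode bits[15:12]=0x5: jmp/J
  imm: (w>>0)&0xfff=0x16 → #22
  target = base 0x29f0 + off 0x06 + 2 + imm 22 = 0x2a0e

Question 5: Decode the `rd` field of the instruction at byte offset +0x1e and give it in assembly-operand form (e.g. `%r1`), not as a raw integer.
%r0

+0x1e: 60 00 ⇒ word 0x6000 (big)
  op=0x6000>>12=0x6 ⇒ psh (R)
  [11:9] rd=0 = %r0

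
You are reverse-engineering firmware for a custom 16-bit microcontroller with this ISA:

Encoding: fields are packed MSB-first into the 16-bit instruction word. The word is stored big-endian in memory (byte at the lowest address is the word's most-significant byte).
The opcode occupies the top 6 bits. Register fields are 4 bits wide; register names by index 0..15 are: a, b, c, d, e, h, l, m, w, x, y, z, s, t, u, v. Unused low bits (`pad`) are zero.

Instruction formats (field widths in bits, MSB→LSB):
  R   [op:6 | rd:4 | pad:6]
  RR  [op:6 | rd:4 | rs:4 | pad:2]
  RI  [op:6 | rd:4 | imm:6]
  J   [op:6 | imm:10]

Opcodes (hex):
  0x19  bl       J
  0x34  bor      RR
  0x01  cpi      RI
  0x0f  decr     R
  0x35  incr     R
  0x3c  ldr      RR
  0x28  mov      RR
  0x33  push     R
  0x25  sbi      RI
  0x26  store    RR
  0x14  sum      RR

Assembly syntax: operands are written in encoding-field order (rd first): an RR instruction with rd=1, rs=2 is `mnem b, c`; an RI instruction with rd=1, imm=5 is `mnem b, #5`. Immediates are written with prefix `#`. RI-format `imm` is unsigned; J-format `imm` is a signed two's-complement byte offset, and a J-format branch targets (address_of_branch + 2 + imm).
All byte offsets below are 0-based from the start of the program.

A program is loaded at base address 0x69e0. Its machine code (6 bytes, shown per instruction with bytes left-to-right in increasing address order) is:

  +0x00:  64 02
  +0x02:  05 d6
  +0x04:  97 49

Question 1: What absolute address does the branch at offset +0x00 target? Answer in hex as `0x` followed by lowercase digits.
0x69e4

[00] 64 02 → 0x6402
  top 6b → 0x19 → bl [J]
  imm@[9:0]=0x2 ⇒ #2
  target = base 0x69e0 + off 0x00 + 2 + imm 2 = 0x69e4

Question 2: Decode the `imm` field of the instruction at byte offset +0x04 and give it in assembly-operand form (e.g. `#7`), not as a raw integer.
#9

off 0x04: read 97 49 as big → 0x9749
  top 6b → 0x25 → sbi [RI]
  rd: (w>>6)&0xf=0xd → t
  imm: (w>>0)&0x3f=0x9 → #9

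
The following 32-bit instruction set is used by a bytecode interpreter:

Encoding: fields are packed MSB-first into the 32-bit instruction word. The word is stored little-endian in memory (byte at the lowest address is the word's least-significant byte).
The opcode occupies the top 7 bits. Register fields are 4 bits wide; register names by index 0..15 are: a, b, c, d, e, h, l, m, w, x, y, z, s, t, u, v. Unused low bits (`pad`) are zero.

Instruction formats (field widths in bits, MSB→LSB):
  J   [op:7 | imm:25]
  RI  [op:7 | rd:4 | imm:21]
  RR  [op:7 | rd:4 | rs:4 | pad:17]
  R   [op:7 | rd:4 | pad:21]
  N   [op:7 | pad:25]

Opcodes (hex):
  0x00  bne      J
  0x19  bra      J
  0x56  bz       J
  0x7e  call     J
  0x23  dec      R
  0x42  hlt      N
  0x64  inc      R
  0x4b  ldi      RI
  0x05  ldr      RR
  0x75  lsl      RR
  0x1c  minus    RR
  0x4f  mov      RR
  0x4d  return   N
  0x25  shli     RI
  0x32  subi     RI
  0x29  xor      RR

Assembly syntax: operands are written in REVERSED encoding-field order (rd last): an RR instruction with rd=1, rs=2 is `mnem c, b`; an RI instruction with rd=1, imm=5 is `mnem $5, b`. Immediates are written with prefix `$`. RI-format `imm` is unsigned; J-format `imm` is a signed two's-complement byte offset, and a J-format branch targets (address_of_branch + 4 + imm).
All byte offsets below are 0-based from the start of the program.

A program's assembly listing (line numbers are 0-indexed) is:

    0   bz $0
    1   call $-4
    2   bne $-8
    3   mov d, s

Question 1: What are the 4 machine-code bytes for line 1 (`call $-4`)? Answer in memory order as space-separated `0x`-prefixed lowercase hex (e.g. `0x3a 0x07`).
0xfc 0xff 0xff 0xfd

1. call fields op=0x7e:7|imm=-4:25 → word fdfffffch → fc ff ff fd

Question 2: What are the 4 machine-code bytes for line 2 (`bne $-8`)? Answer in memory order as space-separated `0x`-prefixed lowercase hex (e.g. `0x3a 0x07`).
0xf8 0xff 0xff 0x01

L2: bne op=0x0:7|imm=-8:25 ⇒ 0x01fffff8 ⇒ little f8 ff ff 01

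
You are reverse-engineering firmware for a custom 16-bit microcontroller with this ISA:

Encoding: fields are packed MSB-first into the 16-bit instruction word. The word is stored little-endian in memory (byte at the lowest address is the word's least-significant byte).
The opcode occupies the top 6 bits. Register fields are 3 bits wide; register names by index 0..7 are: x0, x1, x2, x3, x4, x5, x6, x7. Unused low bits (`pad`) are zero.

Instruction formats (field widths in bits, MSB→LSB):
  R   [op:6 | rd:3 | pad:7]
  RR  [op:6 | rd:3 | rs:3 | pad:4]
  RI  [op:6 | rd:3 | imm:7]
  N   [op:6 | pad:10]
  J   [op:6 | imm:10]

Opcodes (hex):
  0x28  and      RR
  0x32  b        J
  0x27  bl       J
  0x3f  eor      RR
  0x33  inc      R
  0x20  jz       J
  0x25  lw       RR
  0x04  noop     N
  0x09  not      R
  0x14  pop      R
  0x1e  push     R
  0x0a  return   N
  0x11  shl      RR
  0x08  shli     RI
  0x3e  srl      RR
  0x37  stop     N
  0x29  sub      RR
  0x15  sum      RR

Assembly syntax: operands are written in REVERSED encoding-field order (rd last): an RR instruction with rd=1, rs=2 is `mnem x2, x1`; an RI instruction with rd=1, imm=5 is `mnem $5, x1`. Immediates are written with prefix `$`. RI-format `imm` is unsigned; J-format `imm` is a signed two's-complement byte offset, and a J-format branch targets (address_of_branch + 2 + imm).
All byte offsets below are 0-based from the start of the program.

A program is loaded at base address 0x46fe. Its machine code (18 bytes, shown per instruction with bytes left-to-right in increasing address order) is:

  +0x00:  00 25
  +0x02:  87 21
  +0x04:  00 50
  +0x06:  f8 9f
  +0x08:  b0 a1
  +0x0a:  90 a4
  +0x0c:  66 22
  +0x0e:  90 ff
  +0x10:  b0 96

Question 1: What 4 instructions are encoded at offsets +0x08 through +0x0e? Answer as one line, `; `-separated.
@+08  little-endian(b0 a1) = 0xa1b0
  opcode bits[15:10]=0x28: and/RR
  [9:7] rd=3 = x3
  [6:4] rs=3 = x3
@+0a  little-endian(90 a4) = 0xa490
  opcode bits[15:10]=0x29: sub/RR
  [9:7] rd=1 = x1
  [6:4] rs=1 = x1
@+0c  little-endian(66 22) = 0x2266
  opcode bits[15:10]=0x8: shli/RI
  [9:7] rd=4 = x4
  [6:0] imm=102 = $102
@+0e  little-endian(90 ff) = 0xff90
  opcode bits[15:10]=0x3f: eor/RR
  [9:7] rd=7 = x7
  [6:4] rs=1 = x1

and x3, x3; sub x1, x1; shli $102, x4; eor x1, x7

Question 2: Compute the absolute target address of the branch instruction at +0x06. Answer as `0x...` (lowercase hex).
0x46fe

off 0x06: read f8 9f as little → 0x9ff8
  top 6b → 0x27 → bl [J]
  [9:0] imm=1016 (s10→-8) = $-8
  target = base 0x46fe + off 0x06 + 2 + imm -8 = 0x46fe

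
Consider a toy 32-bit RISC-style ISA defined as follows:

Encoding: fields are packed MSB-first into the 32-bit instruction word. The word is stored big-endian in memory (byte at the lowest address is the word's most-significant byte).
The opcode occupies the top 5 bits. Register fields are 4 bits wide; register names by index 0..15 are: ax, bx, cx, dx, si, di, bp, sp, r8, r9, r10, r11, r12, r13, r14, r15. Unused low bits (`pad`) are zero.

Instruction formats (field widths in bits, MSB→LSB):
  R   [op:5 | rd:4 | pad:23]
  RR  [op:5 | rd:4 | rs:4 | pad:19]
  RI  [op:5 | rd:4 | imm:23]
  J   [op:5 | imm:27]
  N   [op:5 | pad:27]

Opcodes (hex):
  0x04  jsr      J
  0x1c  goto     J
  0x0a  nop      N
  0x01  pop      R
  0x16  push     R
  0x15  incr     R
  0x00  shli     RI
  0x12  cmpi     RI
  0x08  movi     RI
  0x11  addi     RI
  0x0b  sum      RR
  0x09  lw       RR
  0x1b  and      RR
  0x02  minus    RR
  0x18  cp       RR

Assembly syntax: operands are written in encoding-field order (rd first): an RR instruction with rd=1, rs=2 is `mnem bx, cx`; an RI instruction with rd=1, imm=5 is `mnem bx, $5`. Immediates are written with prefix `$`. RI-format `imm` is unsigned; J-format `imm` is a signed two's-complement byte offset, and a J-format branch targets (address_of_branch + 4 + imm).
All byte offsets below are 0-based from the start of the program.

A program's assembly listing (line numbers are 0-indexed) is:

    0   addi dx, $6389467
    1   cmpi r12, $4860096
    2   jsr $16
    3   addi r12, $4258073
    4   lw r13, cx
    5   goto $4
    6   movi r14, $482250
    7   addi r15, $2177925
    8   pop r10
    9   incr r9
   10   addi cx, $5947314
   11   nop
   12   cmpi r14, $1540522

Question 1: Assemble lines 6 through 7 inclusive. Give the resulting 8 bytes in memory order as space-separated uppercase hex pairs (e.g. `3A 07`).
47 07 5B CA 8F A1 3B 85

6. movi fields op=0x8:5|rd=14:4|imm=482250:23 → word 47075bcah → 47 07 5b ca
7. addi fields op=0x11:5|rd=15:4|imm=2177925:23 → word 8fa13b85h → 8f a1 3b 85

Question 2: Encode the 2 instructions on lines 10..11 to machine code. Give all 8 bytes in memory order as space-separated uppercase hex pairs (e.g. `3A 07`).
line 10 (addi): pack op=0x11:5|rd=2:4|imm=5947314:23 = 0x895abfb2; big→ 89 5a bf b2
line 11 (nop): pack op=0xa:5|pad=0:27 = 0x50000000; big→ 50 00 00 00

89 5A BF B2 50 00 00 00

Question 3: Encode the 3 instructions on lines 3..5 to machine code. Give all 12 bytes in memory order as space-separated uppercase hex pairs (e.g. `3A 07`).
L3: addi op=0x11:5|rd=12:4|imm=4258073:23 ⇒ 0x8e40f919 ⇒ big 8e 40 f9 19
L4: lw op=0x9:5|rd=13:4|rs=2:4|pad=0:19 ⇒ 0x4e900000 ⇒ big 4e 90 00 00
L5: goto op=0x1c:5|imm=4:27 ⇒ 0xe0000004 ⇒ big e0 00 00 04

8E 40 F9 19 4E 90 00 00 E0 00 00 04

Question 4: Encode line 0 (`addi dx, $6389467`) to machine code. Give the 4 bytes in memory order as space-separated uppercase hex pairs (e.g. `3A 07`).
89 E1 7E DB

L0: addi op=0x11:5|rd=3:4|imm=6389467:23 ⇒ 0x89e17edb ⇒ big 89 e1 7e db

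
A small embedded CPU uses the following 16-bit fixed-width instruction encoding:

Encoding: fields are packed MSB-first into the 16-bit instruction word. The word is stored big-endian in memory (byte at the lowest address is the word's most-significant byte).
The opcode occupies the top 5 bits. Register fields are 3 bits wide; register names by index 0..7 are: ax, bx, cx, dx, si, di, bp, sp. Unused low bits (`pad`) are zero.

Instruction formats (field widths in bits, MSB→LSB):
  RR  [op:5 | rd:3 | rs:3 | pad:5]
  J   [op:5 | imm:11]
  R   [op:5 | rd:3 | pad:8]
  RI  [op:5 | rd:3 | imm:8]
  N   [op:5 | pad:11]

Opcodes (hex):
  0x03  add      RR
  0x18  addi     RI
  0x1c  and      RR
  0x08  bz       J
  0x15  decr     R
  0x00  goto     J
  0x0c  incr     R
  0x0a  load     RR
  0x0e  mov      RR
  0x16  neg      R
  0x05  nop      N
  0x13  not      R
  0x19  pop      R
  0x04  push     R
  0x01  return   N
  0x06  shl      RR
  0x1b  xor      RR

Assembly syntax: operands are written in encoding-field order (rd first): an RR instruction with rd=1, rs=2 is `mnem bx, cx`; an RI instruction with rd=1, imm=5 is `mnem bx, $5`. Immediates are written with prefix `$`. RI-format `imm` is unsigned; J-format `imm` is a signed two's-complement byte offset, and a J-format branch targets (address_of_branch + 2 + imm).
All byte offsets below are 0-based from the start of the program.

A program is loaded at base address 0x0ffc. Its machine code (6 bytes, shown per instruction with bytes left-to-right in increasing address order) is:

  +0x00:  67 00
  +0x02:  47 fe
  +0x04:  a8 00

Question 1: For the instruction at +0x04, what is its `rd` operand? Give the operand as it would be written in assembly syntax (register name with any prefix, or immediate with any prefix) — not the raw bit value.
[04] a8 00 → 0xa800
  opcode bits[15:11]=0x15: decr/R
  [10:8] rd=0 = ax

ax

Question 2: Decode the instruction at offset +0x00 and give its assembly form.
incr sp

+0x00: 67 00 ⇒ word 0x6700 (big)
  opcode bits[15:11]=0xc: incr/R
  [10:8] rd=7 = sp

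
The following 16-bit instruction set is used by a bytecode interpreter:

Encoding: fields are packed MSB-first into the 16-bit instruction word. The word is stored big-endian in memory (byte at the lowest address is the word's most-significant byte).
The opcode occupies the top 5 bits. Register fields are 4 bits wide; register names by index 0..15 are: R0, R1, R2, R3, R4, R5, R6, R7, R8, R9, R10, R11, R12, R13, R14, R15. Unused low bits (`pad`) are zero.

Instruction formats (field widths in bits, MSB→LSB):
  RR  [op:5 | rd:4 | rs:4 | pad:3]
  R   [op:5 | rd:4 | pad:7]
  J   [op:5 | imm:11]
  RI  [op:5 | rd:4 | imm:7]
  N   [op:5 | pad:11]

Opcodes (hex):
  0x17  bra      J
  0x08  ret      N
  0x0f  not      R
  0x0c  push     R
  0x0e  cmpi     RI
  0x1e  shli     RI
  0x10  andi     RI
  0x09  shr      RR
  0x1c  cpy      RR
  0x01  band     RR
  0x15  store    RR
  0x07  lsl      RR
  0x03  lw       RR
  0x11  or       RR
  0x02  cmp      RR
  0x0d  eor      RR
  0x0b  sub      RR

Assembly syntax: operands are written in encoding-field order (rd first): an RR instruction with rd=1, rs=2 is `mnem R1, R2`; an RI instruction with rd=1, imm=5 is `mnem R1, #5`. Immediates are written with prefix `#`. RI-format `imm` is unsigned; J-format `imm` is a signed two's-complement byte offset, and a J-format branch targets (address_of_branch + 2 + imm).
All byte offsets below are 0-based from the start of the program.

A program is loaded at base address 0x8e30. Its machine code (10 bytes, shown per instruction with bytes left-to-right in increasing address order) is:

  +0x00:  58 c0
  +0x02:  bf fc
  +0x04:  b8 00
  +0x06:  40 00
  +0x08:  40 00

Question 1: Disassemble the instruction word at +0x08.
off 0x08: read 40 00 as big → 0x4000
  top 5b → 0x8 → ret [N]

ret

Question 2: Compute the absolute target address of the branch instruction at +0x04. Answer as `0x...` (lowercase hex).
off 0x04: read b8 00 as big → 0xb800
  op=0xb800>>11=0x17 ⇒ bra (J)
  imm@[10:0]=0x0 ⇒ #0
  target = base 0x8e30 + off 0x04 + 2 + imm 0 = 0x8e36

0x8e36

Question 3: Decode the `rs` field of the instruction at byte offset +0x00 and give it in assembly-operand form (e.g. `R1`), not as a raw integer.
[00] 58 c0 → 0x58c0
  opcode bits[15:11]=0xb: sub/RR
  rd@[10:7]=0x1 ⇒ R1
  rs@[6:3]=0x8 ⇒ R8

R8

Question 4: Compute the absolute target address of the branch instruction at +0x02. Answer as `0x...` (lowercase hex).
0x8e30

off 0x02: read bf fc as big → 0xbffc
  op=0xbffc>>11=0x17 ⇒ bra (J)
  imm: (w>>0)&0x7ff=0x7fc (s11→-4) → #-4
  target = base 0x8e30 + off 0x02 + 2 + imm -4 = 0x8e30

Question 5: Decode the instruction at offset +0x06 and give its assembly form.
+0x06: 40 00 ⇒ word 0x4000 (big)
  opcode bits[15:11]=0x8: ret/N

ret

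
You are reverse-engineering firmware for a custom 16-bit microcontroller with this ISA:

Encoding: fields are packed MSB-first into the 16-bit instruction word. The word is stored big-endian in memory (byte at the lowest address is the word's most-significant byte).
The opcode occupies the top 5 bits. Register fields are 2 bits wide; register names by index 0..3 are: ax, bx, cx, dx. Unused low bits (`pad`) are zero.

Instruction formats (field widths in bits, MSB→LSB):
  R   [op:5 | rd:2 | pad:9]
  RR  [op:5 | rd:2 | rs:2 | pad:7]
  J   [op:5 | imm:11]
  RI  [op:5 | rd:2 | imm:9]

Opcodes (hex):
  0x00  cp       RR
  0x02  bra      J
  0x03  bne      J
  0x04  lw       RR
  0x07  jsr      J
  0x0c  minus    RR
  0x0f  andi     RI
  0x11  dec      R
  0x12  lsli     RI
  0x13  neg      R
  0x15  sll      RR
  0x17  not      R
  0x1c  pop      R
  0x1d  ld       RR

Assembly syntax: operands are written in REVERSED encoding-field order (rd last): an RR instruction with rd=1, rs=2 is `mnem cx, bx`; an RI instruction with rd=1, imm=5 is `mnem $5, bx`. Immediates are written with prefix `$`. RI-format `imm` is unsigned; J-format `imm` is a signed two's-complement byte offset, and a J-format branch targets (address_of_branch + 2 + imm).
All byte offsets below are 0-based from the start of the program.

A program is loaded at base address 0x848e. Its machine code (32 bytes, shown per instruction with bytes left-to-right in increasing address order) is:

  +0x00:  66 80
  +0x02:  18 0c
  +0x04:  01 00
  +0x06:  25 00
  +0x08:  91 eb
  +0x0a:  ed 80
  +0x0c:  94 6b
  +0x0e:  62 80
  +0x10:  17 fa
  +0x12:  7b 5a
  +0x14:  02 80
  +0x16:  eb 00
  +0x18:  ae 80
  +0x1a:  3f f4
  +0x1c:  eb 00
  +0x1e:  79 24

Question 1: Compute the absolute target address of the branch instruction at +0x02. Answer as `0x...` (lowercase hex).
0x849e

off 0x02: read 18 0c as big → 0x180c
  op=0x180c>>11=0x3 ⇒ bne (J)
  imm@[10:0]=0xc ⇒ $12
  target = base 0x848e + off 0x02 + 2 + imm 12 = 0x849e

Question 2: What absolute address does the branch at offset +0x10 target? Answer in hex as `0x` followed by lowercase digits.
0x849a

off 0x10: read 17 fa as big → 0x17fa
  op=0x17fa>>11=0x2 ⇒ bra (J)
  imm@[10:0]=0x7fa (s11→-6) ⇒ $-6
  target = base 0x848e + off 0x10 + 2 + imm -6 = 0x849a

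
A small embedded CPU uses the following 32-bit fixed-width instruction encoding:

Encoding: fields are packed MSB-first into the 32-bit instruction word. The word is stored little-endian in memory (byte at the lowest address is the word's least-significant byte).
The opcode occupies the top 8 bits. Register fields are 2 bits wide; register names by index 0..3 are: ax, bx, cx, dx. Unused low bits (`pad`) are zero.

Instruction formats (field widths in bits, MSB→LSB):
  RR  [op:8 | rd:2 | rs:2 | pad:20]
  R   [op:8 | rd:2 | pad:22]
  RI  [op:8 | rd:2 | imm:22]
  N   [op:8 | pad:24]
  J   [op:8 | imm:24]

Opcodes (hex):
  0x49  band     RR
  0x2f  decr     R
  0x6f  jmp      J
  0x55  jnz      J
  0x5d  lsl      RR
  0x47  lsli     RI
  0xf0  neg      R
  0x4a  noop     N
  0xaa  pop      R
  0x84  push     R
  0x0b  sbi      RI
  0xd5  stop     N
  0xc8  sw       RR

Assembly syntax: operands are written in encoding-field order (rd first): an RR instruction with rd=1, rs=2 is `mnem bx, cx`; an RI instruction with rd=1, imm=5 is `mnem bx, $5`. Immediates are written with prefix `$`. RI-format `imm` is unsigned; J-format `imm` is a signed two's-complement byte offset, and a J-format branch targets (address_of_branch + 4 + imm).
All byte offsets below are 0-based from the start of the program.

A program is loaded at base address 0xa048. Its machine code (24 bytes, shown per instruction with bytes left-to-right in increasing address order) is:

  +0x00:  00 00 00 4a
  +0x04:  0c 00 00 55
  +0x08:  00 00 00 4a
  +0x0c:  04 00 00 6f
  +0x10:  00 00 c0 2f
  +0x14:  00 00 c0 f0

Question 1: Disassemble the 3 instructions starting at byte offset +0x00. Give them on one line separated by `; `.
noop; jnz $12; noop

[00] 00 00 00 4a → 0x4a000000
  top 8b → 0x4a → noop [N]
[04] 0c 00 00 55 → 0x5500000c
  top 8b → 0x55 → jnz [J]
  imm: (w>>0)&0xffffff=0xc → $12
[08] 00 00 00 4a → 0x4a000000
  top 8b → 0x4a → noop [N]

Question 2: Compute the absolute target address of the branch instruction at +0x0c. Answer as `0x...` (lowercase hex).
off 0x0c: read 04 00 00 6f as little → 0x6f000004
  op=0x6f000004>>24=0x6f ⇒ jmp (J)
  [23:0] imm=4 = $4
  target = base 0xa048 + off 0x0c + 4 + imm 4 = 0xa05c

0xa05c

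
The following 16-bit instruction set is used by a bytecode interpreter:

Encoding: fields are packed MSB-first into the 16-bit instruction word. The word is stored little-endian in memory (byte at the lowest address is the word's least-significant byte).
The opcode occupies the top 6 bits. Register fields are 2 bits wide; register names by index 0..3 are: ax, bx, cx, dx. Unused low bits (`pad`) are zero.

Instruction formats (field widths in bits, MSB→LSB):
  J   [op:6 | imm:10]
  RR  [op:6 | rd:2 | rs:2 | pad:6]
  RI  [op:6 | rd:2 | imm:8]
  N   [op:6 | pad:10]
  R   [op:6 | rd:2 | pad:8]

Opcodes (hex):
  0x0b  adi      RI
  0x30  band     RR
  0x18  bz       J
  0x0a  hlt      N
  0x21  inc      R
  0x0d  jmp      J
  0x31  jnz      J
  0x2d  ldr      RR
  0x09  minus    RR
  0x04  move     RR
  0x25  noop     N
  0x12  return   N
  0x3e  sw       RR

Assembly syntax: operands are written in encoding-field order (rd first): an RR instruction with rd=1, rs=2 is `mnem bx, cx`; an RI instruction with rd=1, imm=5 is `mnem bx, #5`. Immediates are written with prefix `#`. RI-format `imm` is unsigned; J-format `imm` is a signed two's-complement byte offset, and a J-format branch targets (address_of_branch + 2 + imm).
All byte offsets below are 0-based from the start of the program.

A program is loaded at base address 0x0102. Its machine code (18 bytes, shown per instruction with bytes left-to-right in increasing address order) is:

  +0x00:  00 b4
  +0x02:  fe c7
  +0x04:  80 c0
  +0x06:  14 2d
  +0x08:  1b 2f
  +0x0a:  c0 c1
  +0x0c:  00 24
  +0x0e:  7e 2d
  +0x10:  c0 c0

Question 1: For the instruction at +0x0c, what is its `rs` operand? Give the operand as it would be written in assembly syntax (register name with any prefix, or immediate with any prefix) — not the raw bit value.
ax

+0x0c: 00 24 ⇒ word 0x2400 (little)
  op=0x2400>>10=0x9 ⇒ minus (RR)
  rd@[9:8]=0x0 ⇒ ax
  rs@[7:6]=0x0 ⇒ ax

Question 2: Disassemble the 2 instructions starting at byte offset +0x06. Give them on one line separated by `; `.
adi bx, #20; adi dx, #27

off 0x06: read 14 2d as little → 0x2d14
  top 6b → 0xb → adi [RI]
  rd: (w>>8)&0x3=0x1 → bx
  imm: (w>>0)&0xff=0x14 → #20
off 0x08: read 1b 2f as little → 0x2f1b
  top 6b → 0xb → adi [RI]
  rd: (w>>8)&0x3=0x3 → dx
  imm: (w>>0)&0xff=0x1b → #27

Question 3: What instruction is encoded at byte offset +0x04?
band ax, cx

off 0x04: read 80 c0 as little → 0xc080
  op=0xc080>>10=0x30 ⇒ band (RR)
  [9:8] rd=0 = ax
  [7:6] rs=2 = cx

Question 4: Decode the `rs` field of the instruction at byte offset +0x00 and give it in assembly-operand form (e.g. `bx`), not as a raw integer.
ax

+0x00: 00 b4 ⇒ word 0xb400 (little)
  opcode bits[15:10]=0x2d: ldr/RR
  [9:8] rd=0 = ax
  [7:6] rs=0 = ax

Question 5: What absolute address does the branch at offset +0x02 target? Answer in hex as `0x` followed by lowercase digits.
@+02  little-endian(fe c7) = 0xc7fe
  op=0xc7fe>>10=0x31 ⇒ jnz (J)
  [9:0] imm=1022 (s10→-2) = #-2
  target = base 0x0102 + off 0x02 + 2 + imm -2 = 0x0104

0x0104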